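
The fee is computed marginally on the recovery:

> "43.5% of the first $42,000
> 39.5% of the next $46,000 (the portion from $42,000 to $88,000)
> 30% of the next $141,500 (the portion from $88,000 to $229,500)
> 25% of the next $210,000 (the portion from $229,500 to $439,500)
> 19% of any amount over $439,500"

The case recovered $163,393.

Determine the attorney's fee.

$59,057.90

First $42,000 at 43.5% = $18,270.00
Next $46,000 at 39.5% = $18,170.00
Remaining $75,393 at 30% = $22,617.90
Fee: $18,270.00 + $18,170.00 + $22,617.90 = $59,057.90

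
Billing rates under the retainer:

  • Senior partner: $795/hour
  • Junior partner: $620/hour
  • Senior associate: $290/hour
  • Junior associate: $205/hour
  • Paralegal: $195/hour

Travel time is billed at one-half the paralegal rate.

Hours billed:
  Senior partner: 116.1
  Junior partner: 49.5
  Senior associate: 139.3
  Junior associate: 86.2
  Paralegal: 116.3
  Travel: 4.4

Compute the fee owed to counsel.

$204,165.00

Senior partner: 116.1 × $795 = $92,299.50
Junior partner: 49.5 × $620 = $30,690.00
Senior associate: 139.3 × $290 = $40,397.00
Junior associate: 86.2 × $205 = $17,671.00
Paralegal: 116.3 × $195 = $22,678.50
Subtotal: $92,299.50 + $30,690.00 + $40,397.00 + $17,671.00 + $22,678.50 = $203,736.00
Travel: 4.4 × ($195 ÷ 2) = 4.4 × $97.50 = $429.00
Total: $203,736.00 + $429.00 = $204,165.00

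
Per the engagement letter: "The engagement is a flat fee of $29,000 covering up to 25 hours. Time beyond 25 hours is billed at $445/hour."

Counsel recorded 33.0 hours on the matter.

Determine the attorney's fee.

$32,560.00

Flat fee: $29,000.00
Excess hours: 33.0 − 25 = 8.0
Overrun: 8.0 × $445 = $3,560.00
Total: $29,000.00 + $3,560.00 = $32,560.00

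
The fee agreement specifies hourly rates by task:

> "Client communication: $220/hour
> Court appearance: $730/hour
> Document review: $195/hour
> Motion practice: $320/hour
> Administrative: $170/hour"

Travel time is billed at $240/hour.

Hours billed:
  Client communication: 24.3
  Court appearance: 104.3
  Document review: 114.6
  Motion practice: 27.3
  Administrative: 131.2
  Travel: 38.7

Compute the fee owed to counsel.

$144,160.00

Client communication: 24.3 × $220 = $5,346.00
Court appearance: 104.3 × $730 = $76,139.00
Document review: 114.6 × $195 = $22,347.00
Motion practice: 27.3 × $320 = $8,736.00
Administrative: 131.2 × $170 = $22,304.00
Subtotal: $5,346.00 + $76,139.00 + $22,347.00 + $8,736.00 + $22,304.00 = $134,872.00
Travel: 38.7 × $240 = $9,288.00
Total: $134,872.00 + $9,288.00 = $144,160.00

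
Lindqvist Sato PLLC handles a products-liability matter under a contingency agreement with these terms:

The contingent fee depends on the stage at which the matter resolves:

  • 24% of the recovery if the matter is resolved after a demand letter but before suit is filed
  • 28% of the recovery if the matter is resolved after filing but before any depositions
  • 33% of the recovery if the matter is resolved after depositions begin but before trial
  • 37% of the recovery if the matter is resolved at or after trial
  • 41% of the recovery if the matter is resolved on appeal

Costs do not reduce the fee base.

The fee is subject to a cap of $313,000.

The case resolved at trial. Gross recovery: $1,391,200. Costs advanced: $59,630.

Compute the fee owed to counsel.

$313,000.00

Fee base is the gross recovery, $1,391,200; costs are reimbursed separately.
The matter resolved at trial, so the 37% rate applies.
$1,391,200 × 37% = $514,744.00
$514,744.00 exceeds the $313,000 cap, so the fee is capped at $313,000.00.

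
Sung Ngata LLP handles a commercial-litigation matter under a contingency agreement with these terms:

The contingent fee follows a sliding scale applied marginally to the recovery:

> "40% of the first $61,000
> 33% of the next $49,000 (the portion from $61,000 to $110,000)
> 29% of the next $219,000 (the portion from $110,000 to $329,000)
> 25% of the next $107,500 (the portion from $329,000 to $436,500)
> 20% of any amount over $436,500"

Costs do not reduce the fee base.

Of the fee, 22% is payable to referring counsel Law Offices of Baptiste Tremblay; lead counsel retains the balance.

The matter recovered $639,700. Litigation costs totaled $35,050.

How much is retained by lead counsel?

Fee base is the gross recovery, $639,700; costs are reimbursed separately.
First $61,000 at 40% = $24,400.00
Next $49,000 at 33% = $16,170.00
Next $219,000 at 29% = $63,510.00
Next $107,500 at 25% = $26,875.00
Remaining $203,200 at 20% = $40,640.00
Fee: $24,400.00 + $16,170.00 + $63,510.00 + $26,875.00 + $40,640.00 = $171,595.00
Referral share: 22% of $171,595.00 = $37,750.90; lead counsel retains $171,595.00 − $37,750.90 = $133,844.10.

$133,844.10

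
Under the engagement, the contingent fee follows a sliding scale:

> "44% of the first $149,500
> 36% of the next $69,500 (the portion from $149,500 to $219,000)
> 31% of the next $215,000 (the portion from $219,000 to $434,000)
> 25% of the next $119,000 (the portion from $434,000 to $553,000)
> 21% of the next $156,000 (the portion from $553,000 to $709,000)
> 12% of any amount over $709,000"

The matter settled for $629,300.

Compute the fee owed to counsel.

$203,223.00

First $149,500 at 44% = $65,780.00
Next $69,500 at 36% = $25,020.00
Next $215,000 at 31% = $66,650.00
Next $119,000 at 25% = $29,750.00
Remaining $76,300 at 21% = $16,023.00
Fee: $65,780.00 + $25,020.00 + $66,650.00 + $29,750.00 + $16,023.00 = $203,223.00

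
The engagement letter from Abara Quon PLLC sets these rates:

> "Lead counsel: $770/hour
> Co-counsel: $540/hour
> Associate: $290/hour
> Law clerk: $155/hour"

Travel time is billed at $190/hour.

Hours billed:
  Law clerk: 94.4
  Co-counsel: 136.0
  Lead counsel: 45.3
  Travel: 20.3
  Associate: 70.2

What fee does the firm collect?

Lead counsel: 45.3 × $770 = $34,881.00
Co-counsel: 136.0 × $540 = $73,440.00
Associate: 70.2 × $290 = $20,358.00
Law clerk: 94.4 × $155 = $14,632.00
Subtotal: $34,881.00 + $73,440.00 + $20,358.00 + $14,632.00 = $143,311.00
Travel: 20.3 × $190 = $3,857.00
Total: $143,311.00 + $3,857.00 = $147,168.00

$147,168.00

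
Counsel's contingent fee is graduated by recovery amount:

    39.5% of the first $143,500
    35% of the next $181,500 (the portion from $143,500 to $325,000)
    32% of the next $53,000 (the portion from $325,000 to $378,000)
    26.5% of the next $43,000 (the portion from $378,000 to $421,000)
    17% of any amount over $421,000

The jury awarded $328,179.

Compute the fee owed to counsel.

$121,224.78

First $143,500 at 39.5% = $56,682.50
Next $181,500 at 35% = $63,525.00
Remaining $3,179 at 32% = $1,017.28
Fee: $56,682.50 + $63,525.00 + $1,017.28 = $121,224.78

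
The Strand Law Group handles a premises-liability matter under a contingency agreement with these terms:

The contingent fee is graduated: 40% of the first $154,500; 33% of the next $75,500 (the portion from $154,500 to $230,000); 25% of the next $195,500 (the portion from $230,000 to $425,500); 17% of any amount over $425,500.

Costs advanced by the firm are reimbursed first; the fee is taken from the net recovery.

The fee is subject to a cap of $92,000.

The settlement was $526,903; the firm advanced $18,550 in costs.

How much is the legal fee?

Fee base (net of costs): $526,903 − $18,550 = $508,353
First $154,500 at 40% = $61,800.00
Next $75,500 at 33% = $24,915.00
Next $195,500 at 25% = $48,875.00
Remaining $82,853 at 17% = $14,085.01
Fee: $61,800.00 + $24,915.00 + $48,875.00 + $14,085.01 = $149,675.01
$149,675.01 exceeds the $92,000 cap, so the fee is capped at $92,000.00.

$92,000.00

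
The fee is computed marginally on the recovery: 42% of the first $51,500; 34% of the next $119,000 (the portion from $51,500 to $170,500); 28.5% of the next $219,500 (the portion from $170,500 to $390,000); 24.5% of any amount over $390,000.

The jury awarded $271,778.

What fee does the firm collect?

First $51,500 at 42% = $21,630.00
Next $119,000 at 34% = $40,460.00
Remaining $101,278 at 28.5% = $28,864.23
Fee: $21,630.00 + $40,460.00 + $28,864.23 = $90,954.23

$90,954.23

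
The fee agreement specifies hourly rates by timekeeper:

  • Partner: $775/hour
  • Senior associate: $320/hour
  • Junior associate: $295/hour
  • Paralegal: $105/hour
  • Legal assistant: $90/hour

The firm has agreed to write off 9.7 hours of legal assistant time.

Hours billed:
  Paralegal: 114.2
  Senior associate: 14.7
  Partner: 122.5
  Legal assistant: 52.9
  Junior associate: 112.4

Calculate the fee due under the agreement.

$148,678.50

Partner: 122.5 × $775 = $94,937.50
Senior associate: 14.7 × $320 = $4,704.00
Junior associate: 112.4 × $295 = $33,158.00
Paralegal: 114.2 × $105 = $11,991.00
Legal assistant: 52.9 × $90 = $4,761.00
Subtotal: $149,551.50
Write-off: 9.7 × $90 = $873.00
Total: $149,551.50 − $873.00 = $148,678.50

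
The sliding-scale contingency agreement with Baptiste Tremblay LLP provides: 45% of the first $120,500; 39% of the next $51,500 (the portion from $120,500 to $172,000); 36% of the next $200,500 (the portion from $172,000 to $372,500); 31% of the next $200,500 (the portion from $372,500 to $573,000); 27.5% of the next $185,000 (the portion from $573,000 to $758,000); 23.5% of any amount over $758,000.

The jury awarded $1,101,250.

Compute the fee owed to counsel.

$340,183.75

First $120,500 at 45% = $54,225.00
Next $51,500 at 39% = $20,085.00
Next $200,500 at 36% = $72,180.00
Next $200,500 at 31% = $62,155.00
Next $185,000 at 27.5% = $50,875.00
Remaining $343,250 at 23.5% = $80,663.75
Fee: $54,225.00 + $20,085.00 + $72,180.00 + $62,155.00 + $50,875.00 + $80,663.75 = $340,183.75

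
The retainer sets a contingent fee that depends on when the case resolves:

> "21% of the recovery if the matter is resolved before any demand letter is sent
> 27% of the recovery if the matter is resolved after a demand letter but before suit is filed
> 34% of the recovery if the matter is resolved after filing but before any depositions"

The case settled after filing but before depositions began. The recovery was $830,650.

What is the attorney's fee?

$282,421.00

The matter settled after filing but before depositions began, so the 34% rate applies.
$830,650 × 34% = $282,421.00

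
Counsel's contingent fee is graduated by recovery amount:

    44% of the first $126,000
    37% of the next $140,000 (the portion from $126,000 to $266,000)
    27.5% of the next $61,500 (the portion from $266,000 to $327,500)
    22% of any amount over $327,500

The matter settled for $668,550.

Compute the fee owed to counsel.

$199,183.50

First $126,000 at 44% = $55,440.00
Next $140,000 at 37% = $51,800.00
Next $61,500 at 27.5% = $16,912.50
Remaining $341,050 at 22% = $75,031.00
Fee: $55,440.00 + $51,800.00 + $16,912.50 + $75,031.00 = $199,183.50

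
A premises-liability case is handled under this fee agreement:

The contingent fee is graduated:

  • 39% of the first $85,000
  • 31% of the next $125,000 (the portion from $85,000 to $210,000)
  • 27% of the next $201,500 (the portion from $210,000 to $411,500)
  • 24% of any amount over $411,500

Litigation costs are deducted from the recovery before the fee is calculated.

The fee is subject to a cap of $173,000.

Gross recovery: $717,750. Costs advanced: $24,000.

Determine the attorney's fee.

$173,000.00

Fee base (net of costs): $717,750 − $24,000 = $693,750
First $85,000 at 39% = $33,150.00
Next $125,000 at 31% = $38,750.00
Next $201,500 at 27% = $54,405.00
Remaining $282,250 at 24% = $67,740.00
Fee: $33,150.00 + $38,750.00 + $54,405.00 + $67,740.00 = $194,045.00
$194,045.00 exceeds the $173,000 cap, so the fee is capped at $173,000.00.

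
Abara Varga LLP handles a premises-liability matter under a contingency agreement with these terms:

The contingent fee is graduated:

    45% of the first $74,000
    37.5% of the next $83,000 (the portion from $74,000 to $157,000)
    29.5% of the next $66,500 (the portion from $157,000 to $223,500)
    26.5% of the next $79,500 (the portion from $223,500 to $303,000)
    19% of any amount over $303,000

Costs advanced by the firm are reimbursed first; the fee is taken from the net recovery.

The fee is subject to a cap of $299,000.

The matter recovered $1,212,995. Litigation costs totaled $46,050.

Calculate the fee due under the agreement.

Fee base (net of costs): $1,212,995 − $46,050 = $1,166,945
First $74,000 at 45% = $33,300.00
Next $83,000 at 37.5% = $31,125.00
Next $66,500 at 29.5% = $19,617.50
Next $79,500 at 26.5% = $21,067.50
Remaining $863,945 at 19% = $164,149.55
Fee: $33,300.00 + $31,125.00 + $19,617.50 + $21,067.50 + $164,149.55 = $269,259.55
$269,259.55 is under the $299,000 cap.

$269,259.55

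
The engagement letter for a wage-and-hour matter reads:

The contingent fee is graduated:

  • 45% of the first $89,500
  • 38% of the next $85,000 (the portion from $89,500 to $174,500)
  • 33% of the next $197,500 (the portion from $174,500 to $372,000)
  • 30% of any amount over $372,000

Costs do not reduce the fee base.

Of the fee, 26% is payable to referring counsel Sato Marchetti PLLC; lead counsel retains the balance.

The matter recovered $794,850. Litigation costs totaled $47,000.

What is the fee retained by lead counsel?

$195,807.70

Fee base is the gross recovery, $794,850; costs are reimbursed separately.
First $89,500 at 45% = $40,275.00
Next $85,000 at 38% = $32,300.00
Next $197,500 at 33% = $65,175.00
Remaining $422,850 at 30% = $126,855.00
Fee: $40,275.00 + $32,300.00 + $65,175.00 + $126,855.00 = $264,605.00
Referral share: 26% of $264,605.00 = $68,797.30; lead counsel retains $264,605.00 − $68,797.30 = $195,807.70.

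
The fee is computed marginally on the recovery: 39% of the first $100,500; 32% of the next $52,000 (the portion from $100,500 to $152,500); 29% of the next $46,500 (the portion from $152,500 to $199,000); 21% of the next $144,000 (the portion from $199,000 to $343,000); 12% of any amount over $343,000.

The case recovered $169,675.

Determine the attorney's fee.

$60,815.75

First $100,500 at 39% = $39,195.00
Next $52,000 at 32% = $16,640.00
Remaining $17,175 at 29% = $4,980.75
Fee: $39,195.00 + $16,640.00 + $4,980.75 = $60,815.75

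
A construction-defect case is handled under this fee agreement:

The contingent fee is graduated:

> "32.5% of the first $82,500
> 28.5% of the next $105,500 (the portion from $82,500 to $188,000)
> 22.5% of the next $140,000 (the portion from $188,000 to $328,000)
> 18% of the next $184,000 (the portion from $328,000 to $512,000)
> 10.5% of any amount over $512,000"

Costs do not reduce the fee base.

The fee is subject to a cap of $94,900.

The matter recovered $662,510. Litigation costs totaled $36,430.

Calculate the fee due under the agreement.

$94,900.00

Fee base is the gross recovery, $662,510; costs are reimbursed separately.
First $82,500 at 32.5% = $26,812.50
Next $105,500 at 28.5% = $30,067.50
Next $140,000 at 22.5% = $31,500.00
Next $184,000 at 18% = $33,120.00
Remaining $150,510 at 10.5% = $15,803.55
Fee: $26,812.50 + $30,067.50 + $31,500.00 + $33,120.00 + $15,803.55 = $137,303.55
$137,303.55 exceeds the $94,900 cap, so the fee is capped at $94,900.00.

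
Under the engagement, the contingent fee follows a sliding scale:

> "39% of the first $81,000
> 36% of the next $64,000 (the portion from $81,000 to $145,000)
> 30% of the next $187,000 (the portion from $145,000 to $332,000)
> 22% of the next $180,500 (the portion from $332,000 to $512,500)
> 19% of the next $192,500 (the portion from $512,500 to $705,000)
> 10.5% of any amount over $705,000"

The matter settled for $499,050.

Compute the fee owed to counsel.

First $81,000 at 39% = $31,590.00
Next $64,000 at 36% = $23,040.00
Next $187,000 at 30% = $56,100.00
Remaining $167,050 at 22% = $36,751.00
Fee: $31,590.00 + $23,040.00 + $56,100.00 + $36,751.00 = $147,481.00

$147,481.00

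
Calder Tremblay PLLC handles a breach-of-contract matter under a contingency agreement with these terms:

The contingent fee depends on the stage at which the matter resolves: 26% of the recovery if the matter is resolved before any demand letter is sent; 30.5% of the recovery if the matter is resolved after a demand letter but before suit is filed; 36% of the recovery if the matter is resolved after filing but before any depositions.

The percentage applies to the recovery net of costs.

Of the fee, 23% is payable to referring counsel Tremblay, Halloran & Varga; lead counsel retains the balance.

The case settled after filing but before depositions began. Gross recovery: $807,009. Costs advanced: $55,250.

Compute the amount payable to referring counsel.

Fee base (net of costs): $807,009 − $55,250 = $751,759
The matter settled after filing but before depositions began, so the 36% rate applies.
$751,759 × 36% = $270,633.24
Referral share: 23% of $270,633.24 = $62,245.65; lead counsel retains $270,633.24 − $62,245.65 = $208,387.59.

$62,245.65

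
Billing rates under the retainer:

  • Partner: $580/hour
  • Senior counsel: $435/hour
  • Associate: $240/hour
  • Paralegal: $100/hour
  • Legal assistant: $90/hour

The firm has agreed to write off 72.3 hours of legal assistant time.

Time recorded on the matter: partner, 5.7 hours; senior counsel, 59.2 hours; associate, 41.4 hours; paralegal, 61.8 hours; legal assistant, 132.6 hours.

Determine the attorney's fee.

Partner: 5.7 × $580 = $3,306.00
Senior counsel: 59.2 × $435 = $25,752.00
Associate: 41.4 × $240 = $9,936.00
Paralegal: 61.8 × $100 = $6,180.00
Legal assistant: 132.6 × $90 = $11,934.00
Subtotal: $57,108.00
Write-off: 72.3 × $90 = $6,507.00
Total: $57,108.00 − $6,507.00 = $50,601.00

$50,601.00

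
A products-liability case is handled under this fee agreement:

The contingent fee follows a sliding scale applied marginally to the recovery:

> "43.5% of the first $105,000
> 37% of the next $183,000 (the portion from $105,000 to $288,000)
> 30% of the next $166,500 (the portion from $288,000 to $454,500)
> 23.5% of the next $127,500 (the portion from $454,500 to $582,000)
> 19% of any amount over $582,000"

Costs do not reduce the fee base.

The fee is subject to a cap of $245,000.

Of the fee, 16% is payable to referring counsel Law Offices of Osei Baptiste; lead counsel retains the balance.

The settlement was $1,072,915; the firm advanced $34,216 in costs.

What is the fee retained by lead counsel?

$205,800.00

Fee base is the gross recovery, $1,072,915; costs are reimbursed separately.
First $105,000 at 43.5% = $45,675.00
Next $183,000 at 37% = $67,710.00
Next $166,500 at 30% = $49,950.00
Next $127,500 at 23.5% = $29,962.50
Remaining $490,915 at 19% = $93,273.85
Fee: $45,675.00 + $67,710.00 + $49,950.00 + $29,962.50 + $93,273.85 = $286,571.35
$286,571.35 exceeds the $245,000 cap, so the fee is capped at $245,000.00.
Referral share: 16% of $245,000.00 = $39,200.00; lead counsel retains $245,000.00 − $39,200.00 = $205,800.00.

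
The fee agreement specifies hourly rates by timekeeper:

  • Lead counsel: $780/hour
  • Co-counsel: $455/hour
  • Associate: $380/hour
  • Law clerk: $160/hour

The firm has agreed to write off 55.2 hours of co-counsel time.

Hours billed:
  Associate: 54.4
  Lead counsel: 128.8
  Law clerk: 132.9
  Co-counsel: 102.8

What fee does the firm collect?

Lead counsel: 128.8 × $780 = $100,464.00
Co-counsel: 102.8 × $455 = $46,774.00
Associate: 54.4 × $380 = $20,672.00
Law clerk: 132.9 × $160 = $21,264.00
Subtotal: $189,174.00
Write-off: 55.2 × $455 = $25,116.00
Total: $189,174.00 − $25,116.00 = $164,058.00

$164,058.00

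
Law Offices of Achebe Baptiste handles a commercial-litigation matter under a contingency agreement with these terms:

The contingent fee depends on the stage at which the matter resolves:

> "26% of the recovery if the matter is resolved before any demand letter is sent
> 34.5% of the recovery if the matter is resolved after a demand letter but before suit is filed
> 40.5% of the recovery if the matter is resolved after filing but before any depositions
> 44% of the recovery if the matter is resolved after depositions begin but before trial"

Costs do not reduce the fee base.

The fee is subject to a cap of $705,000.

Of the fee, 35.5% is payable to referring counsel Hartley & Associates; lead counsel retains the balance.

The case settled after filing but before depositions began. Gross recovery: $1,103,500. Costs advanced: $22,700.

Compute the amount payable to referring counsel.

Fee base is the gross recovery, $1,103,500; costs are reimbursed separately.
The matter settled after filing but before depositions began, so the 40.5% rate applies.
$1,103,500 × 40.5% = $446,917.50
$446,917.50 is under the $705,000 cap.
Referral share: 35.5% of $446,917.50 = $158,655.71; lead counsel retains $446,917.50 − $158,655.71 = $288,261.79.

$158,655.71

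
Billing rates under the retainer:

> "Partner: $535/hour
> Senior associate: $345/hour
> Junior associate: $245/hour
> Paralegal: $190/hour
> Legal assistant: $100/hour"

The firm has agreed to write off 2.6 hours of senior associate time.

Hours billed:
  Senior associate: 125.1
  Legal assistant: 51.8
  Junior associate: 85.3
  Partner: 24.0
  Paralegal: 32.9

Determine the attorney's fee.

$87,432.00

Partner: 24.0 × $535 = $12,840.00
Senior associate: 125.1 × $345 = $43,159.50
Junior associate: 85.3 × $245 = $20,898.50
Paralegal: 32.9 × $190 = $6,251.00
Legal assistant: 51.8 × $100 = $5,180.00
Subtotal: $88,329.00
Write-off: 2.6 × $345 = $897.00
Total: $88,329.00 − $897.00 = $87,432.00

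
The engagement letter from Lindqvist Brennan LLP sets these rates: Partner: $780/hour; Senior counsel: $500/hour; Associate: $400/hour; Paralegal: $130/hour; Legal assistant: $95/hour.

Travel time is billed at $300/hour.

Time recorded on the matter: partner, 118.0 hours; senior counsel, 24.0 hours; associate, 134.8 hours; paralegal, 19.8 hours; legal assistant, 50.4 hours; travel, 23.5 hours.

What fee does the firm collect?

Partner: 118.0 × $780 = $92,040.00
Senior counsel: 24.0 × $500 = $12,000.00
Associate: 134.8 × $400 = $53,920.00
Paralegal: 19.8 × $130 = $2,574.00
Legal assistant: 50.4 × $95 = $4,788.00
Subtotal: $92,040.00 + $12,000.00 + $53,920.00 + $2,574.00 + $4,788.00 = $165,322.00
Travel: 23.5 × $300 = $7,050.00
Total: $165,322.00 + $7,050.00 = $172,372.00

$172,372.00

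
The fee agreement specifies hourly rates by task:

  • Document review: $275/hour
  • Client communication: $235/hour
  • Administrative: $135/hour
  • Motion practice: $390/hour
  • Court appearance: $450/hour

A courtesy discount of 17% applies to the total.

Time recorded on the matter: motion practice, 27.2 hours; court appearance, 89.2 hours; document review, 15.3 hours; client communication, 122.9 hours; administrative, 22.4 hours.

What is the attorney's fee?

$72,094.63

Document review: 15.3 × $275 = $4,207.50
Client communication: 122.9 × $235 = $28,881.50
Administrative: 22.4 × $135 = $3,024.00
Motion practice: 27.2 × $390 = $10,608.00
Court appearance: 89.2 × $450 = $40,140.00
Subtotal: $86,861.00
Less 17% discount: −$14,766.37
Total: $86,861.00 − $14,766.37 = $72,094.63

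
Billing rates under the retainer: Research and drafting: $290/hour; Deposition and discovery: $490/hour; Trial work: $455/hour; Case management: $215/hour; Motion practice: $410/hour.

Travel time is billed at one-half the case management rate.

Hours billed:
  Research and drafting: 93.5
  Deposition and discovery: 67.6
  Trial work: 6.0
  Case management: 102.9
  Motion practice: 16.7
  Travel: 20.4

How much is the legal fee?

Research and drafting: 93.5 × $290 = $27,115.00
Deposition and discovery: 67.6 × $490 = $33,124.00
Trial work: 6.0 × $455 = $2,730.00
Case management: 102.9 × $215 = $22,123.50
Motion practice: 16.7 × $410 = $6,847.00
Subtotal: $27,115.00 + $33,124.00 + $2,730.00 + $22,123.50 + $6,847.00 = $91,939.50
Travel: 20.4 × ($215 ÷ 2) = 20.4 × $107.50 = $2,193.00
Total: $91,939.50 + $2,193.00 = $94,132.50

$94,132.50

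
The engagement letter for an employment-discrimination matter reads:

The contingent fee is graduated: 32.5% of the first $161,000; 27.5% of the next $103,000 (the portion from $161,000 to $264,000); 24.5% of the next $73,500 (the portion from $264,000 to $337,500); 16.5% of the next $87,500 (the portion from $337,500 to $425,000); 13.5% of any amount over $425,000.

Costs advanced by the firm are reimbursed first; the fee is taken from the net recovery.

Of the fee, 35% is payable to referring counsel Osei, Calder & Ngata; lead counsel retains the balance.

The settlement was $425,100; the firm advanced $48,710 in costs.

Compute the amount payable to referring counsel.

$36,776.02

Fee base (net of costs): $425,100 − $48,710 = $376,390
First $161,000 at 32.5% = $52,325.00
Next $103,000 at 27.5% = $28,325.00
Next $73,500 at 24.5% = $18,007.50
Remaining $38,890 at 16.5% = $6,416.85
Fee: $52,325.00 + $28,325.00 + $18,007.50 + $6,416.85 = $105,074.35
Referral share: 35% of $105,074.35 = $36,776.02; lead counsel retains $105,074.35 − $36,776.02 = $68,298.33.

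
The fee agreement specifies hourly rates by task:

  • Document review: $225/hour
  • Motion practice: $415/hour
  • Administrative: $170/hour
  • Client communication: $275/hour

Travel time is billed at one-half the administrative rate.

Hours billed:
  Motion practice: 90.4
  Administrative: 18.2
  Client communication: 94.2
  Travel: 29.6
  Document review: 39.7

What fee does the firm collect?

$77,963.50

Document review: 39.7 × $225 = $8,932.50
Motion practice: 90.4 × $415 = $37,516.00
Administrative: 18.2 × $170 = $3,094.00
Client communication: 94.2 × $275 = $25,905.00
Subtotal: $8,932.50 + $37,516.00 + $3,094.00 + $25,905.00 = $75,447.50
Travel: 29.6 × ($170 ÷ 2) = 29.6 × $85.00 = $2,516.00
Total: $75,447.50 + $2,516.00 = $77,963.50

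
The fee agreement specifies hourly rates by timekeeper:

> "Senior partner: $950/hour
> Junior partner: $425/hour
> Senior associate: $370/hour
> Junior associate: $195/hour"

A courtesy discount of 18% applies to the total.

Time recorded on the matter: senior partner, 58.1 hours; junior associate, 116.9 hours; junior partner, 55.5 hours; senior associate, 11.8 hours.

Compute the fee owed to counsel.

$86,874.08

Senior partner: 58.1 × $950 = $55,195.00
Junior partner: 55.5 × $425 = $23,587.50
Senior associate: 11.8 × $370 = $4,366.00
Junior associate: 116.9 × $195 = $22,795.50
Subtotal: $105,944.00
Less 18% discount: −$19,069.92
Total: $105,944.00 − $19,069.92 = $86,874.08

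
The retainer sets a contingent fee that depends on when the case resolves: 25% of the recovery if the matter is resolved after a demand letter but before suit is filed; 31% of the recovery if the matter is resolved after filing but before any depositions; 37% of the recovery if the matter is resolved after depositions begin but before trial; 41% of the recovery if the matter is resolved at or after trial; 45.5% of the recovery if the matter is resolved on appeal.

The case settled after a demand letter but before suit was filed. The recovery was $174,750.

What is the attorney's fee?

$43,687.50

The matter settled after a demand letter but before suit was filed, so the 25% rate applies.
$174,750 × 25% = $43,687.50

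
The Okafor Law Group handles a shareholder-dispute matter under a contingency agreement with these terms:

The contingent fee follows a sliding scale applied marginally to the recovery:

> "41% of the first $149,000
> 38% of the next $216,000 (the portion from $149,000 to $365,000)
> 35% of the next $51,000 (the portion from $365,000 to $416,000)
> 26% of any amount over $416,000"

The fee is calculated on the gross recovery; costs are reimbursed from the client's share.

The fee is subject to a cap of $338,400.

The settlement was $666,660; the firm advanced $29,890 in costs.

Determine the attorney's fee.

Fee base is the gross recovery, $666,660; costs are reimbursed separately.
First $149,000 at 41% = $61,090.00
Next $216,000 at 38% = $82,080.00
Next $51,000 at 35% = $17,850.00
Remaining $250,660 at 26% = $65,171.60
Fee: $61,090.00 + $82,080.00 + $17,850.00 + $65,171.60 = $226,191.60
$226,191.60 is under the $338,400 cap.

$226,191.60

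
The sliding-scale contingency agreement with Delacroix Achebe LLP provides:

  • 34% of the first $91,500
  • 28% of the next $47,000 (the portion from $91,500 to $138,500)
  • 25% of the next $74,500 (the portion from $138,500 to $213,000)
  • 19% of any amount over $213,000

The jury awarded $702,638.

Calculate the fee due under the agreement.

$155,926.22

First $91,500 at 34% = $31,110.00
Next $47,000 at 28% = $13,160.00
Next $74,500 at 25% = $18,625.00
Remaining $489,638 at 19% = $93,031.22
Fee: $31,110.00 + $13,160.00 + $18,625.00 + $93,031.22 = $155,926.22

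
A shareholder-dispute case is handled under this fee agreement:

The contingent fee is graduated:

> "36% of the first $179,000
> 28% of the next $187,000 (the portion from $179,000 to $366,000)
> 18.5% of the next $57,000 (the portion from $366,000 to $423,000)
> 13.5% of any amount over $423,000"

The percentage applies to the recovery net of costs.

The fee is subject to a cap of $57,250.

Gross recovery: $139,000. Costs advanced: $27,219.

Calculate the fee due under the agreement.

Fee base (net of costs): $139,000 − $27,219 = $111,781
First $111,781 at 36% = $40,241.16
$40,241.16 is under the $57,250 cap.

$40,241.16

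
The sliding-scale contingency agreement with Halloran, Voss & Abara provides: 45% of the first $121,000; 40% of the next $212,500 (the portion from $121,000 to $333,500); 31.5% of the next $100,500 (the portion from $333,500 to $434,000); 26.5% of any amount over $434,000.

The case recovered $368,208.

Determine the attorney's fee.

First $121,000 at 45% = $54,450.00
Next $212,500 at 40% = $85,000.00
Remaining $34,708 at 31.5% = $10,933.02
Fee: $54,450.00 + $85,000.00 + $10,933.02 = $150,383.02

$150,383.02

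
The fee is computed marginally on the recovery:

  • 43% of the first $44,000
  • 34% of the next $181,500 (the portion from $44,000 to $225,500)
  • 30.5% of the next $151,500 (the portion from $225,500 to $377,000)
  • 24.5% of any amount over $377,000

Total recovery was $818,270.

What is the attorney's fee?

First $44,000 at 43% = $18,920.00
Next $181,500 at 34% = $61,710.00
Next $151,500 at 30.5% = $46,207.50
Remaining $441,270 at 24.5% = $108,111.15
Fee: $18,920.00 + $61,710.00 + $46,207.50 + $108,111.15 = $234,948.65

$234,948.65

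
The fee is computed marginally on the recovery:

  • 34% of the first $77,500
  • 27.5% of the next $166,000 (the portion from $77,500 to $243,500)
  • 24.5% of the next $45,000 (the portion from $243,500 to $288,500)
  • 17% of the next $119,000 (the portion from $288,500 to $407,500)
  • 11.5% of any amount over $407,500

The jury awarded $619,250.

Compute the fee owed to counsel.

First $77,500 at 34% = $26,350.00
Next $166,000 at 27.5% = $45,650.00
Next $45,000 at 24.5% = $11,025.00
Next $119,000 at 17% = $20,230.00
Remaining $211,750 at 11.5% = $24,351.25
Fee: $26,350.00 + $45,650.00 + $11,025.00 + $20,230.00 + $24,351.25 = $127,606.25

$127,606.25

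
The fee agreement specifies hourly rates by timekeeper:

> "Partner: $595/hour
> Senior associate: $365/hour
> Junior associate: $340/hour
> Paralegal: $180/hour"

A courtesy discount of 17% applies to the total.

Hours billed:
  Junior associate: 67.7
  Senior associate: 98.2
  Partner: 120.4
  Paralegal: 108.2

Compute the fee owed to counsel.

$124,479.25

Partner: 120.4 × $595 = $71,638.00
Senior associate: 98.2 × $365 = $35,843.00
Junior associate: 67.7 × $340 = $23,018.00
Paralegal: 108.2 × $180 = $19,476.00
Subtotal: $149,975.00
Less 17% discount: −$25,495.75
Total: $149,975.00 − $25,495.75 = $124,479.25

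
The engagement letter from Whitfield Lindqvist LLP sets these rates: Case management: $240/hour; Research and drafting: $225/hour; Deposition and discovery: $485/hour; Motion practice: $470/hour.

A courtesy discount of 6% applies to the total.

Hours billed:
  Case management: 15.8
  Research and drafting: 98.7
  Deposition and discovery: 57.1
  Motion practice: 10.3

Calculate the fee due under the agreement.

Case management: 15.8 × $240 = $3,792.00
Research and drafting: 98.7 × $225 = $22,207.50
Deposition and discovery: 57.1 × $485 = $27,693.50
Motion practice: 10.3 × $470 = $4,841.00
Subtotal: $58,534.00
Less 6% discount: −$3,512.04
Total: $58,534.00 − $3,512.04 = $55,021.96

$55,021.96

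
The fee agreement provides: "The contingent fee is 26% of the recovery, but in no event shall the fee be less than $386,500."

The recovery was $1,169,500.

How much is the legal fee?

26% of $1,169,500 = $304,070.00
That is below the $386,500 minimum, so the minimum applies.

$386,500.00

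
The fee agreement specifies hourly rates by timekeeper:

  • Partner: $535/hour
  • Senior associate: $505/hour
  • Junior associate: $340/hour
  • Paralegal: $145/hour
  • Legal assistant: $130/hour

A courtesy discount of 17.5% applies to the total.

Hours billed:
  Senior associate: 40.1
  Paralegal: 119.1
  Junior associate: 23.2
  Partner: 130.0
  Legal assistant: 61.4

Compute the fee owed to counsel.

Partner: 130.0 × $535 = $69,550.00
Senior associate: 40.1 × $505 = $20,250.50
Junior associate: 23.2 × $340 = $7,888.00
Paralegal: 119.1 × $145 = $17,269.50
Legal assistant: 61.4 × $130 = $7,982.00
Subtotal: $122,940.00
Less 17.5% discount: −$21,514.50
Total: $122,940.00 − $21,514.50 = $101,425.50

$101,425.50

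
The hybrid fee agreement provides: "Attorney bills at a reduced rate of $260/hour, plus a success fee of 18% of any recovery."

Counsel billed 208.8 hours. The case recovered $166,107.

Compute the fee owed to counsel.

$84,187.26

Hourly: 208.8 × $260 = $54,288.00
Success fee: 18% of $166,107 = $29,899.26
Total: $54,288.00 + $29,899.26 = $84,187.26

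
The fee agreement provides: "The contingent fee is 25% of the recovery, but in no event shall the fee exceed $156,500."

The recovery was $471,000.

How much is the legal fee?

$117,750.00

25% of $471,000 = $117,750.00
That is under the $156,500 cap.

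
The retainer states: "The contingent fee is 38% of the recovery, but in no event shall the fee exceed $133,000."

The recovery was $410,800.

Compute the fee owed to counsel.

38% of $410,800 = $156,104.00
That exceeds the $133,000 cap, so the fee is capped at $133,000.

$133,000.00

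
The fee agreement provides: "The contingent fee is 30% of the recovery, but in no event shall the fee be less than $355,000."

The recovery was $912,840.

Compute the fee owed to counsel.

30% of $912,840 = $273,852.00
That is below the $355,000 minimum, so the minimum applies.

$355,000.00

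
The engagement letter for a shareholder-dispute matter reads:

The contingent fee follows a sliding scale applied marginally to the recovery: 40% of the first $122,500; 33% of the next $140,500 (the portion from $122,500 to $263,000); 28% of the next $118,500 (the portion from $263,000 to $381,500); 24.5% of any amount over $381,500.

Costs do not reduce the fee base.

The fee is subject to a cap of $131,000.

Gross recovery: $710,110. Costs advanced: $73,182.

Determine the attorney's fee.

Fee base is the gross recovery, $710,110; costs are reimbursed separately.
First $122,500 at 40% = $49,000.00
Next $140,500 at 33% = $46,365.00
Next $118,500 at 28% = $33,180.00
Remaining $328,610 at 24.5% = $80,509.45
Fee: $49,000.00 + $46,365.00 + $33,180.00 + $80,509.45 = $209,054.45
$209,054.45 exceeds the $131,000 cap, so the fee is capped at $131,000.00.

$131,000.00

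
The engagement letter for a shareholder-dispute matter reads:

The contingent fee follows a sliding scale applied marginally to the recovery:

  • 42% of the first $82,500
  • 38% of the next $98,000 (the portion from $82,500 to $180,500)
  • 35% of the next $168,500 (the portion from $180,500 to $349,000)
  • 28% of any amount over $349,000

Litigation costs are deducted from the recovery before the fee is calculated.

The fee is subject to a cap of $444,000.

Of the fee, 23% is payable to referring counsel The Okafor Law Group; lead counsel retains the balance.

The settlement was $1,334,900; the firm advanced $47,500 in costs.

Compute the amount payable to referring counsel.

Fee base (net of costs): $1,334,900 − $47,500 = $1,287,400
First $82,500 at 42% = $34,650.00
Next $98,000 at 38% = $37,240.00
Next $168,500 at 35% = $58,975.00
Remaining $938,400 at 28% = $262,752.00
Fee: $34,650.00 + $37,240.00 + $58,975.00 + $262,752.00 = $393,617.00
$393,617.00 is under the $444,000 cap.
Referral share: 23% of $393,617.00 = $90,531.91; lead counsel retains $393,617.00 − $90,531.91 = $303,085.09.

$90,531.91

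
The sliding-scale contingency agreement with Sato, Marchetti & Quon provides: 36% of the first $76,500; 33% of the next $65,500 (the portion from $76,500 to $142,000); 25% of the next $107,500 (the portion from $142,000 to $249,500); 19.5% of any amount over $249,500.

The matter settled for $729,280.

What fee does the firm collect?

$169,587.10

First $76,500 at 36% = $27,540.00
Next $65,500 at 33% = $21,615.00
Next $107,500 at 25% = $26,875.00
Remaining $479,780 at 19.5% = $93,557.10
Fee: $27,540.00 + $21,615.00 + $26,875.00 + $93,557.10 = $169,587.10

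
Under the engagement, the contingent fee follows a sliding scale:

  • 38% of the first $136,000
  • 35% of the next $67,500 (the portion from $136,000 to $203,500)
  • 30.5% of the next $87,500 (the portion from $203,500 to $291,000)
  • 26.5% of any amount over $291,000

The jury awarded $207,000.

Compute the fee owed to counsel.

$76,372.50

First $136,000 at 38% = $51,680.00
Next $67,500 at 35% = $23,625.00
Remaining $3,500 at 30.5% = $1,067.50
Fee: $51,680.00 + $23,625.00 + $1,067.50 = $76,372.50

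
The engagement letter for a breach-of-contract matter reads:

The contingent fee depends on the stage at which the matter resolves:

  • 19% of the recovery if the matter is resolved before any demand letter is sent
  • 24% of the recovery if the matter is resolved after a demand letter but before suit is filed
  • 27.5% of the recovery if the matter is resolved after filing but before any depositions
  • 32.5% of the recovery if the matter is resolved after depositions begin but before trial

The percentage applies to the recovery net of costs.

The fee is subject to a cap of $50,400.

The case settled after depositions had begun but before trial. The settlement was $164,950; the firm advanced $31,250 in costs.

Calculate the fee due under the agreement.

$43,452.50

Fee base (net of costs): $164,950 − $31,250 = $133,700
The matter settled after depositions had begun but before trial, so the 32.5% rate applies.
$133,700 × 32.5% = $43,452.50
$43,452.50 is under the $50,400 cap.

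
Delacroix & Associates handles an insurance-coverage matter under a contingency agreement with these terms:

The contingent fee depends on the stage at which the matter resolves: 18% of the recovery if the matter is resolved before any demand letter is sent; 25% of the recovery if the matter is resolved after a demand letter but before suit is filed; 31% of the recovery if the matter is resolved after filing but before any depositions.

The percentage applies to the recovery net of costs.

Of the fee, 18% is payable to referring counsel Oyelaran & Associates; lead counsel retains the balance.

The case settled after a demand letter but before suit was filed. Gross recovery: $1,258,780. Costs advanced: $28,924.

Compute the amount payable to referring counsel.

$55,343.52

Fee base (net of costs): $1,258,780 − $28,924 = $1,229,856
The matter settled after a demand letter but before suit was filed, so the 25% rate applies.
$1,229,856 × 25% = $307,464.00
Referral share: 18% of $307,464.00 = $55,343.52; lead counsel retains $307,464.00 − $55,343.52 = $252,120.48.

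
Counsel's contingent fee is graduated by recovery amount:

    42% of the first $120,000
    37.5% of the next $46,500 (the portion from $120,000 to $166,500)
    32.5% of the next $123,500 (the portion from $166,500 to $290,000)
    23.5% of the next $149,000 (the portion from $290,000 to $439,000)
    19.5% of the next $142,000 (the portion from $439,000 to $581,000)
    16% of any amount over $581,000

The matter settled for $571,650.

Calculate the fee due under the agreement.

First $120,000 at 42% = $50,400.00
Next $46,500 at 37.5% = $17,437.50
Next $123,500 at 32.5% = $40,137.50
Next $149,000 at 23.5% = $35,015.00
Remaining $132,650 at 19.5% = $25,866.75
Fee: $50,400.00 + $17,437.50 + $40,137.50 + $35,015.00 + $25,866.75 = $168,856.75

$168,856.75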